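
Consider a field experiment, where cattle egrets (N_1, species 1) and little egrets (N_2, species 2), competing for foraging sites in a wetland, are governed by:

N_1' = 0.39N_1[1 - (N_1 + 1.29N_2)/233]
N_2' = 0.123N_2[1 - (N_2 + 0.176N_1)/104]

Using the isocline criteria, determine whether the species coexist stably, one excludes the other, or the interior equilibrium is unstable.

stable coexistence

Compare the nullcline intercepts: K1/α12 = 233/1.29 = 181 > K2 = 104; K2/α21 = 104/0.176 = 591 > K1 = 233.
Since both inequalities hold, each species can invade when rare, so the interior equilibrium is stable.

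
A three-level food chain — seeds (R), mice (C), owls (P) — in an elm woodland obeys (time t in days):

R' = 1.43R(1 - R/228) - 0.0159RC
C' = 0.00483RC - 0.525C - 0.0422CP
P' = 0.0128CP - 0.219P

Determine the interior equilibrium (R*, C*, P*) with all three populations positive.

R* ≈ 185, C* ≈ 17.1, P* ≈ 8.69

From dP/dt = 0: 0.0128C* = 0.219, so C* = 17.1.
From dR/dt = 0: 1.43(1 - R*/228) = 0.0159·17.1, giving R* = 228·(1 - 0.19) = 185.
From dC/dt = 0: 0.00483·185 - 0.525 = 0.0422P*, so P* = 0.367/0.0422 = 8.69.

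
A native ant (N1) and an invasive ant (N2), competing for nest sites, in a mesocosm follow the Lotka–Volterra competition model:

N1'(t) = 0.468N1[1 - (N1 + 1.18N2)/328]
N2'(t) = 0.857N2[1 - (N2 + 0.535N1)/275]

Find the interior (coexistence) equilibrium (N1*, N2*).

N1* ≈ 9.49, N2* ≈ 270

Setting both brackets to zero gives the nullclines N1 + 1.18N2 = 328 and 0.535N1 + N2 = 275.
Substituting N2 = 275 - 0.535N1 into the first: N1(1 - 1.18·0.535) = 328 - 1.18·275.
So N1* = 3.5/0.369 = 9.49, and then N2* = 275 - 0.535·9.49 = 270.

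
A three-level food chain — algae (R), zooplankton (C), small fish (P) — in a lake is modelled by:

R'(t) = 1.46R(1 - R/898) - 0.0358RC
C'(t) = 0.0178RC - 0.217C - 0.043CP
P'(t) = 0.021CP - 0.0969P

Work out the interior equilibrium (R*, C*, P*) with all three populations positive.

From dP/dt = 0: 0.021C* = 0.0969, so C* = 4.61.
From dR/dt = 0: 1.46(1 - R*/898) = 0.0358·4.61, giving R* = 898·(1 - 0.113) = 796.
From dC/dt = 0: 0.0178·796 - 0.217 = 0.043P*, so P* = 14/0.043 = 325.

R* ≈ 796, C* ≈ 4.61, P* ≈ 325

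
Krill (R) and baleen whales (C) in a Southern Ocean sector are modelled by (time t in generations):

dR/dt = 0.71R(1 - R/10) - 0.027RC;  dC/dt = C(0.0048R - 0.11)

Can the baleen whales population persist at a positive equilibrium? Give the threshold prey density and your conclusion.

The predator equation gives dC/dt > 0 only when R > 0.11/0.0048 = 22.9.
Without the predator, R → K = 10. Since 10 < 22.9, the predator cannot invade.

Threshold R = 22.9; K < 22.9, so no, the predator goes extinct.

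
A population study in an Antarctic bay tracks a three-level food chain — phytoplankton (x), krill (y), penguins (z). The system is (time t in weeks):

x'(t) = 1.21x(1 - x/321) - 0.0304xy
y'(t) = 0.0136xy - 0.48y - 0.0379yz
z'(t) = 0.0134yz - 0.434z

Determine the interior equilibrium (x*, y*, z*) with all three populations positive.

From dz/dt = 0: 0.0134y* = 0.434, so y* = 32.4.
From dx/dt = 0: 1.21(1 - x*/321) = 0.0304·32.4, giving x* = 321·(1 - 0.814) = 59.8.
From dy/dt = 0: 0.0136·59.8 - 0.48 = 0.0379z*, so z* = 0.333/0.0379 = 8.79.

x* ≈ 59.8, y* ≈ 32.4, z* ≈ 8.79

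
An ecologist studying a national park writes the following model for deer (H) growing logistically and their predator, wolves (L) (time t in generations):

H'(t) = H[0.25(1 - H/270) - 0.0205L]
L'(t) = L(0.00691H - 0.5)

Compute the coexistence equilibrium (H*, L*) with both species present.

From dL/dt = 0 with L > 0: 0.00691H* = 0.5, so H* = 72.4.
Substitute into dH/dt = 0: 0.25(1 - 72.4/270) = 0.0205L*.
The bracket is 0.732, giving L* = 0.183/0.0205 = 8.93.

H* ≈ 72.4, L* ≈ 8.93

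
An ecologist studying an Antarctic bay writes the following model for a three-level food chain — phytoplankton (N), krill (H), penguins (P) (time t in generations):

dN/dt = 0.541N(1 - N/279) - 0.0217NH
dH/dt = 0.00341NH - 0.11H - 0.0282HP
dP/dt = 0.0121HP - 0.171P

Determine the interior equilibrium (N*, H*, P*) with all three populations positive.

From dP/dt = 0: 0.0121H* = 0.171, so H* = 14.1.
From dN/dt = 0: 0.541(1 - N*/279) = 0.0217·14.1, giving N* = 279·(1 - 0.567) = 121.
From dH/dt = 0: 0.00341·121 - 0.11 = 0.0282P*, so P* = 0.302/0.0282 = 10.7.

N* ≈ 121, H* ≈ 14.1, P* ≈ 10.7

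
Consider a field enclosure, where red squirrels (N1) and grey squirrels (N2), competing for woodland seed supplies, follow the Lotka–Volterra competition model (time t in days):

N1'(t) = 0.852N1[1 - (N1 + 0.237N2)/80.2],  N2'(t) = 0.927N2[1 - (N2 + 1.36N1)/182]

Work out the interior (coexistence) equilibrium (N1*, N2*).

N1* ≈ 54.7, N2* ≈ 108

Setting both brackets to zero gives the nullclines N1 + 0.237N2 = 80.2 and 1.36N1 + N2 = 182.
Substituting N2 = 182 - 1.36N1 into the first: N1(1 - 0.237·1.36) = 80.2 - 0.237·182.
So N1* = 37.1/0.678 = 54.7, and then N2* = 182 - 1.36·54.7 = 108.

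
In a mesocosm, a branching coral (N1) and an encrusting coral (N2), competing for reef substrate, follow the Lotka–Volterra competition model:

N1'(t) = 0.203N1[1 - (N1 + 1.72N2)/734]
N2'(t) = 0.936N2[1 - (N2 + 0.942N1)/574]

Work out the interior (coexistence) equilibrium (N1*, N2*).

Setting both brackets to zero gives the nullclines N1 + 1.72N2 = 734 and 0.942N1 + N2 = 574.
Substituting N2 = 574 - 0.942N1 into the first: N1(1 - 1.72·0.942) = 734 - 1.72·574.
So N1* = -253/-0.62 = 408, and then N2* = 574 - 0.942·408 = 189.

N1* ≈ 408, N2* ≈ 189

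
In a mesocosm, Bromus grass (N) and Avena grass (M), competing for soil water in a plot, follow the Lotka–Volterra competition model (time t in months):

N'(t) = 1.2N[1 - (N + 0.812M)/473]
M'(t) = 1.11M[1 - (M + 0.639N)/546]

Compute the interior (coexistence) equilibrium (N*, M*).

N* ≈ 61.6, M* ≈ 507

Setting both brackets to zero gives the nullclines N + 0.812M = 473 and 0.639N + M = 546.
Substituting M = 546 - 0.639N into the first: N(1 - 0.812·0.639) = 473 - 0.812·546.
So N* = 29.6/0.481 = 61.6, and then M* = 546 - 0.639·61.6 = 507.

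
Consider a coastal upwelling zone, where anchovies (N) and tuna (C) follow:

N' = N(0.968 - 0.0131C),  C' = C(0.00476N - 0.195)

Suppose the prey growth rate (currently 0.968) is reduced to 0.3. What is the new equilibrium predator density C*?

C* ≈ 22.9

At the interior fixed point, setting dN/dt = 0 with N > 0 fixes C* = (prey growth rate)/(NC coefficient) — independent of the other coefficients.
With the change, C* = 0.3/0.0131 = 22.9; it falls from 73.9.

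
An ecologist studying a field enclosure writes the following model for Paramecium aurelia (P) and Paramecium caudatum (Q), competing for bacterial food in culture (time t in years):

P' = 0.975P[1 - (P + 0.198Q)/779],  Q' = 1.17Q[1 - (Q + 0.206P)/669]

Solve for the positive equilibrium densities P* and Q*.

P* ≈ 674, Q* ≈ 530

Setting both brackets to zero gives the nullclines P + 0.198Q = 779 and 0.206P + Q = 669.
Substituting Q = 669 - 0.206P into the first: P(1 - 0.198·0.206) = 779 - 0.198·669.
So P* = 647/0.959 = 674, and then Q* = 669 - 0.206·674 = 530.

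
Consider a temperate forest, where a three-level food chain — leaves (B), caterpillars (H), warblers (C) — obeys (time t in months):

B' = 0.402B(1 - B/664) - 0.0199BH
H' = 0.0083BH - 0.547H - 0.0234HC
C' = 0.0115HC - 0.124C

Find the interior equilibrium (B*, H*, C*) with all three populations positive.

B* ≈ 310, H* ≈ 10.8, C* ≈ 86.4

From dC/dt = 0: 0.0115H* = 0.124, so H* = 10.8.
From dB/dt = 0: 0.402(1 - B*/664) = 0.0199·10.8, giving B* = 664·(1 - 0.534) = 310.
From dH/dt = 0: 0.0083·310 - 0.547 = 0.0234C*, so C* = 2.02/0.0234 = 86.4.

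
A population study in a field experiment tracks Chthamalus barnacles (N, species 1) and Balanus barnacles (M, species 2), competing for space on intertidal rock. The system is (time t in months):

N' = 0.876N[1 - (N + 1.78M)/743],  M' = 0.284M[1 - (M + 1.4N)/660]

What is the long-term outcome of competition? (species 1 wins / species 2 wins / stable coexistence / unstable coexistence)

Compare the nullcline intercepts: K1/α12 = 743/1.78 = 417 < K2 = 660; K2/α21 = 660/1.4 = 471 < K1 = 743.
Since both are reversed, neither can invade when rare; the interior point is a saddle.

unstable coexistence (outcome depends on initial conditions)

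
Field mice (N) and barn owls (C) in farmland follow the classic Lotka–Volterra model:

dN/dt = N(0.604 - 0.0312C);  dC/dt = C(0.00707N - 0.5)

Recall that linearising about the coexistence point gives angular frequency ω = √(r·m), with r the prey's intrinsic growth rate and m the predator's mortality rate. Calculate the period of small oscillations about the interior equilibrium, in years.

Here r = 0.604 and m = 0.5, so r·m = 0.302.
ω = √0.302 = 0.55 per year, hence T = 2π/ω ≈ 11.4 years.

T ≈ 11.4 years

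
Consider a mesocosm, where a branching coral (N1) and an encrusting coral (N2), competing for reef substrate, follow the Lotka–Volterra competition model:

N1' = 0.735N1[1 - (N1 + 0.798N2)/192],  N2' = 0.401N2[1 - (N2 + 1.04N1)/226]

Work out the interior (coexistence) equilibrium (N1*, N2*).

N1* ≈ 68.5, N2* ≈ 155

Setting both brackets to zero gives the nullclines N1 + 0.798N2 = 192 and 1.04N1 + N2 = 226.
Substituting N2 = 226 - 1.04N1 into the first: N1(1 - 0.798·1.04) = 192 - 0.798·226.
So N1* = 11.7/0.17 = 68.5, and then N2* = 226 - 1.04·68.5 = 155.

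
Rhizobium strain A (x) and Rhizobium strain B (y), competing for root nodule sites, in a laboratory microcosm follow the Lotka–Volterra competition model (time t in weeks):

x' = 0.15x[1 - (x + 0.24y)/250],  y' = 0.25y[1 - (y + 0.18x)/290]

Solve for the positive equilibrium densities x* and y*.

x* ≈ 189, y* ≈ 256

Setting both brackets to zero gives the nullclines x + 0.24y = 250 and 0.18x + y = 290.
Substituting y = 290 - 0.18x into the first: x(1 - 0.24·0.18) = 250 - 0.24·290.
So x* = 180/0.957 = 189, and then y* = 290 - 0.18·189 = 256.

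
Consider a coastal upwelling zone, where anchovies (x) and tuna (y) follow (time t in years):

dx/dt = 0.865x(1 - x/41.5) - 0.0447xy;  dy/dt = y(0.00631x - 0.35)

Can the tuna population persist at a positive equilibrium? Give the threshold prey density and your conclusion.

Threshold x = 55.5; K < 55.5, so no, the predator goes extinct.

The predator equation gives dy/dt > 0 only when x > 0.35/0.00631 = 55.5.
Without the predator, x → K = 41.5. Since 41.5 < 55.5, the predator cannot invade.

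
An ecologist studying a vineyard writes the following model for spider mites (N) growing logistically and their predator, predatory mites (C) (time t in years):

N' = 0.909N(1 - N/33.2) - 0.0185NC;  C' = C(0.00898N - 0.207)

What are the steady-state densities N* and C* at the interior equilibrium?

From dC/dt = 0 with C > 0: 0.00898N* = 0.207, so N* = 23.1.
Substitute into dN/dt = 0: 0.909(1 - 23.1/33.2) = 0.0185C*.
The bracket is 0.306, giving C* = 0.278/0.0185 = 15.

N* ≈ 23.1, C* ≈ 15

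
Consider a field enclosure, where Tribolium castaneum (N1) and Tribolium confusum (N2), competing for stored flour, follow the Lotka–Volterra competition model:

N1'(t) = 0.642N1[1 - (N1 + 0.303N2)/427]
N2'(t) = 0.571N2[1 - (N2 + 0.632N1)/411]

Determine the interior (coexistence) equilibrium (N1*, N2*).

Setting both brackets to zero gives the nullclines N1 + 0.303N2 = 427 and 0.632N1 + N2 = 411.
Substituting N2 = 411 - 0.632N1 into the first: N1(1 - 0.303·0.632) = 427 - 0.303·411.
So N1* = 302/0.809 = 374, and then N2* = 411 - 0.632·374 = 175.

N1* ≈ 374, N2* ≈ 175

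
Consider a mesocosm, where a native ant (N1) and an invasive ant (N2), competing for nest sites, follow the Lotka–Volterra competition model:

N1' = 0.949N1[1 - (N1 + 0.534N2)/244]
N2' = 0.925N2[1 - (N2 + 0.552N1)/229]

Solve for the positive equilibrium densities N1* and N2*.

Setting both brackets to zero gives the nullclines N1 + 0.534N2 = 244 and 0.552N1 + N2 = 229.
Substituting N2 = 229 - 0.552N1 into the first: N1(1 - 0.534·0.552) = 244 - 0.534·229.
So N1* = 122/0.705 = 173, and then N2* = 229 - 0.552·173 = 134.

N1* ≈ 173, N2* ≈ 134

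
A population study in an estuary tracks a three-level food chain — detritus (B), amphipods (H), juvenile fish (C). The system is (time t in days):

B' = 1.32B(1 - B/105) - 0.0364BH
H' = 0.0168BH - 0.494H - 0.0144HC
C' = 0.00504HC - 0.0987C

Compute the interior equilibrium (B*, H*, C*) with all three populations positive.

B* ≈ 48.3, H* ≈ 19.6, C* ≈ 22

From dC/dt = 0: 0.00504H* = 0.0987, so H* = 19.6.
From dB/dt = 0: 1.32(1 - B*/105) = 0.0364·19.6, giving B* = 105·(1 - 0.54) = 48.3.
From dH/dt = 0: 0.0168·48.3 - 0.494 = 0.0144C*, so C* = 0.317/0.0144 = 22.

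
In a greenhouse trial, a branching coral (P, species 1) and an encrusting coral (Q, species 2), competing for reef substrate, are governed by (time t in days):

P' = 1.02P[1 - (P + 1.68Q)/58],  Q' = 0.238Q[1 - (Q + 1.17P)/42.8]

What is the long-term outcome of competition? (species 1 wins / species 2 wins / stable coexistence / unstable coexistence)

unstable coexistence (outcome depends on initial conditions)

Compare the nullcline intercepts: K1/α12 = 58/1.68 = 34.5 < K2 = 42.8; K2/α21 = 42.8/1.17 = 36.6 < K1 = 58.
Since both are reversed, neither can invade when rare; the interior point is a saddle.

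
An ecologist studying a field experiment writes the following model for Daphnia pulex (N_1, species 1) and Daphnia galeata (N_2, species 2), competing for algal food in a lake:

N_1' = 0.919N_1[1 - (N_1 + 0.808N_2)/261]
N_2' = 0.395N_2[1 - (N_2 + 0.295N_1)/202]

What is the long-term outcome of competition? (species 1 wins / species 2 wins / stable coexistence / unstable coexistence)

Compare the nullcline intercepts: K1/α12 = 261/0.808 = 323 > K2 = 202; K2/α21 = 202/0.295 = 685 > K1 = 261.
Since both inequalities hold, each species can invade when rare, so the interior equilibrium is stable.

stable coexistence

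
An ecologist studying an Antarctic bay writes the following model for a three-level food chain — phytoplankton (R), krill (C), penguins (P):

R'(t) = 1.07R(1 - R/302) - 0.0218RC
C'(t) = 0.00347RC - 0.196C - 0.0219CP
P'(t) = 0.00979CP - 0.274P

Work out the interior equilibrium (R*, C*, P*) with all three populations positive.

R* ≈ 130, C* ≈ 28, P* ≈ 11.6

From dP/dt = 0: 0.00979C* = 0.274, so C* = 28.
From dR/dt = 0: 1.07(1 - R*/302) = 0.0218·28, giving R* = 302·(1 - 0.57) = 130.
From dC/dt = 0: 0.00347·130 - 0.196 = 0.0219P*, so P* = 0.254/0.0219 = 11.6.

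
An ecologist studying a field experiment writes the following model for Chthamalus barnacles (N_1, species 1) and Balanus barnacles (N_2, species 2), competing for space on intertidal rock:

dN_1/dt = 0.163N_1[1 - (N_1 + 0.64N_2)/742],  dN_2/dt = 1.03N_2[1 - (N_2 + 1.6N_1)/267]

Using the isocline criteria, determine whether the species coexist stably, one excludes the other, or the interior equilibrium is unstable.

species 1 excludes species 2

Compare the nullcline intercepts: K1/α12 = 742/0.64 = 1160 > K2 = 267; K2/α21 = 267/1.6 = 167 < K1 = 742.
Since the inequalities point opposite ways, species 1 can invade but species 2 cannot.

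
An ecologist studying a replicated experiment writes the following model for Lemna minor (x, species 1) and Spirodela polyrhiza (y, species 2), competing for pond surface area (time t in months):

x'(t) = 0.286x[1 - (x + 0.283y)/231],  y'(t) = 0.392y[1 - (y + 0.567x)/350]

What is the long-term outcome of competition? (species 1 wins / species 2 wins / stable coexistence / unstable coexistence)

Compare the nullcline intercepts: K1/α12 = 231/0.283 = 816 > K2 = 350; K2/α21 = 350/0.567 = 617 > K1 = 231.
Since both inequalities hold, each species can invade when rare, so the interior equilibrium is stable.

stable coexistence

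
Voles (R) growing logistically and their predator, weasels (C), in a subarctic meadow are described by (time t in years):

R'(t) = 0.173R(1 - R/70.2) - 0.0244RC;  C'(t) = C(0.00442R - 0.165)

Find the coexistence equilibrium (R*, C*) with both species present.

R* ≈ 37.3, C* ≈ 3.32

From dC/dt = 0 with C > 0: 0.00442R* = 0.165, so R* = 37.3.
Substitute into dR/dt = 0: 0.173(1 - 37.3/70.2) = 0.0244C*.
The bracket is 0.468, giving C* = 0.081/0.0244 = 3.32.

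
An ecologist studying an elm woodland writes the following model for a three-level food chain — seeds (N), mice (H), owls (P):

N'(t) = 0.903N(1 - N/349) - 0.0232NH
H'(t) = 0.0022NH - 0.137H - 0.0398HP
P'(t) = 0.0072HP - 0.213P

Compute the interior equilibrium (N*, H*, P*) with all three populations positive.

N* ≈ 83.7, H* ≈ 29.6, P* ≈ 1.19

From dP/dt = 0: 0.0072H* = 0.213, so H* = 29.6.
From dN/dt = 0: 0.903(1 - N*/349) = 0.0232·29.6, giving N* = 349·(1 - 0.76) = 83.7.
From dH/dt = 0: 0.0022·83.7 - 0.137 = 0.0398P*, so P* = 0.0472/0.0398 = 1.19.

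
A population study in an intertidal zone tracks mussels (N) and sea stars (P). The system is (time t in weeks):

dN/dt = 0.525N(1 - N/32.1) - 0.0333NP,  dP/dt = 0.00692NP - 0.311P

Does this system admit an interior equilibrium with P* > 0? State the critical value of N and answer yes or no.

The predator equation gives dP/dt > 0 only when N > 0.311/0.00692 = 44.9.
Without the predator, N → K = 32.1. Since 32.1 < 44.9, the predator cannot invade.

Threshold N = 44.9; K < 44.9, so no, the predator goes extinct.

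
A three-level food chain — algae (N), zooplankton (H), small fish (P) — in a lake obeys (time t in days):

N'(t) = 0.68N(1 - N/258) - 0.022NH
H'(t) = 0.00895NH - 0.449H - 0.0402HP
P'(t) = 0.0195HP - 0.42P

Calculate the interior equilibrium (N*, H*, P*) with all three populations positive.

N* ≈ 78.2, H* ≈ 21.5, P* ≈ 6.24

From dP/dt = 0: 0.0195H* = 0.42, so H* = 21.5.
From dN/dt = 0: 0.68(1 - N*/258) = 0.022·21.5, giving N* = 258·(1 - 0.697) = 78.2.
From dH/dt = 0: 0.00895·78.2 - 0.449 = 0.0402P*, so P* = 0.251/0.0402 = 6.24.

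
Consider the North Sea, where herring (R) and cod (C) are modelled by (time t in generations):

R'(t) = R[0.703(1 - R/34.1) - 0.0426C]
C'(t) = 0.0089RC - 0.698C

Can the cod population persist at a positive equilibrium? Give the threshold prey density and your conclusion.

The predator equation gives dC/dt > 0 only when R > 0.698/0.0089 = 78.4.
Without the predator, R → K = 34.1. Since 34.1 < 78.4, the predator cannot invade.

Threshold R = 78.4; K < 78.4, so no, the predator goes extinct.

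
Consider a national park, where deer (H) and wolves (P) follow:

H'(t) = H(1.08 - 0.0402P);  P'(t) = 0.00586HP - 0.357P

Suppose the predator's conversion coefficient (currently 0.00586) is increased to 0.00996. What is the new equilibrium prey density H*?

At the interior fixed point, setting dP/dt = 0 with P > 0 fixes H* = (predator death rate)/(HP coefficient) — independent of the other coefficients.
With the change, H* = 0.357/0.00996 = 35.8; it falls from 60.9.

H* ≈ 35.8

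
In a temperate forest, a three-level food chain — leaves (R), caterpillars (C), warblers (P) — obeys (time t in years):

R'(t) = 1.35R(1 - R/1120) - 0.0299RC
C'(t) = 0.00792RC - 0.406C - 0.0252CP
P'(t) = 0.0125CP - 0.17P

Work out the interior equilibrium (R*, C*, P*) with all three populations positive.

From dP/dt = 0: 0.0125C* = 0.17, so C* = 13.6.
From dR/dt = 0: 1.35(1 - R*/1120) = 0.0299·13.6, giving R* = 1120·(1 - 0.301) = 783.
From dC/dt = 0: 0.00792·783 - 0.406 = 0.0252P*, so P* = 5.79/0.0252 = 230.

R* ≈ 783, C* ≈ 13.6, P* ≈ 230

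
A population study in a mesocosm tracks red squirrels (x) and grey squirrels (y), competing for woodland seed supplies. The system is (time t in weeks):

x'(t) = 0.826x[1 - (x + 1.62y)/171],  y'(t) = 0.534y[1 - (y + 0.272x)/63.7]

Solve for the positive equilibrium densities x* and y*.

Setting both brackets to zero gives the nullclines x + 1.62y = 171 and 0.272x + y = 63.7.
Substituting y = 63.7 - 0.272x into the first: x(1 - 1.62·0.272) = 171 - 1.62·63.7.
So x* = 67.8/0.559 = 121, and then y* = 63.7 - 0.272·121 = 30.7.

x* ≈ 121, y* ≈ 30.7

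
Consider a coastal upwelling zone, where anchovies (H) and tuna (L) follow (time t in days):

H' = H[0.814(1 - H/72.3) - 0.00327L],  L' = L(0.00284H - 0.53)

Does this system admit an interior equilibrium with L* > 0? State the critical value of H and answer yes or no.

The predator equation gives dL/dt > 0 only when H > 0.53/0.00284 = 187.
Without the predator, H → K = 72.3. Since 72.3 < 187, the predator cannot invade.

Threshold H = 187; K < 187, so no, the predator goes extinct.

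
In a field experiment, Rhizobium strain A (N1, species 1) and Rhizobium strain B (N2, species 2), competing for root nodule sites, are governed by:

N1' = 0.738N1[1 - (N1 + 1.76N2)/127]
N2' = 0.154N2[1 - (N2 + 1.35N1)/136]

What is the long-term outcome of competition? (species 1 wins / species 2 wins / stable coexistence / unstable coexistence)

Compare the nullcline intercepts: K1/α12 = 127/1.76 = 72.2 < K2 = 136; K2/α21 = 136/1.35 = 101 < K1 = 127.
Since both are reversed, neither can invade when rare; the interior point is a saddle.

unstable coexistence (outcome depends on initial conditions)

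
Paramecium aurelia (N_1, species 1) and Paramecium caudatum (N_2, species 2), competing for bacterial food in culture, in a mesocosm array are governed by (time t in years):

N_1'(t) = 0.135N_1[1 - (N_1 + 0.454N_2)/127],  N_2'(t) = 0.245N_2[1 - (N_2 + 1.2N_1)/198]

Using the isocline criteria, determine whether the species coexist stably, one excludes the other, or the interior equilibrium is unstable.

Compare the nullcline intercepts: K1/α12 = 127/0.454 = 280 > K2 = 198; K2/α21 = 198/1.2 = 165 > K1 = 127.
Since both inequalities hold, each species can invade when rare, so the interior equilibrium is stable.

stable coexistence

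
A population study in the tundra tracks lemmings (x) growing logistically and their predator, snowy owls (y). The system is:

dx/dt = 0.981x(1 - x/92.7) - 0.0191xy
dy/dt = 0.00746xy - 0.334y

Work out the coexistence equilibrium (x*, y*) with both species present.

x* ≈ 44.8, y* ≈ 26.6

From dy/dt = 0 with y > 0: 0.00746x* = 0.334, so x* = 44.8.
Substitute into dx/dt = 0: 0.981(1 - 44.8/92.7) = 0.0191y*.
The bracket is 0.517, giving y* = 0.507/0.0191 = 26.6.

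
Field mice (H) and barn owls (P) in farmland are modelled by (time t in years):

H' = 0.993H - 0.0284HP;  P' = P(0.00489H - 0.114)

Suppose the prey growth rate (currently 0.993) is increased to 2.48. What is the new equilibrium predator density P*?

At the interior fixed point, setting dH/dt = 0 with H > 0 fixes P* = (prey growth rate)/(HP coefficient) — independent of the other coefficients.
With the change, P* = 2.48/0.0284 = 87.3; it rises from 35.

P* ≈ 87.3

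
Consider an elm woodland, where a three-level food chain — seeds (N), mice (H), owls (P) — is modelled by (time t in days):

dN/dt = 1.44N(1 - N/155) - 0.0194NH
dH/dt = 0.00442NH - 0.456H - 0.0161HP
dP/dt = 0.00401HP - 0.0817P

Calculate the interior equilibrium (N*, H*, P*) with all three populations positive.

N* ≈ 112, H* ≈ 20.4, P* ≈ 2.55

From dP/dt = 0: 0.00401H* = 0.0817, so H* = 20.4.
From dN/dt = 0: 1.44(1 - N*/155) = 0.0194·20.4, giving N* = 155·(1 - 0.274) = 112.
From dH/dt = 0: 0.00442·112 - 0.456 = 0.0161P*, so P* = 0.0411/0.0161 = 2.55.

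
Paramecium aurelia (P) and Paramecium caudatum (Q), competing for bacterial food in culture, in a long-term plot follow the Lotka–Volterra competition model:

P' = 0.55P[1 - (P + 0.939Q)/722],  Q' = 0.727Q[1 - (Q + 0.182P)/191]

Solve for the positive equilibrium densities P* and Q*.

P* ≈ 655, Q* ≈ 71.9

Setting both brackets to zero gives the nullclines P + 0.939Q = 722 and 0.182P + Q = 191.
Substituting Q = 191 - 0.182P into the first: P(1 - 0.939·0.182) = 722 - 0.939·191.
So P* = 543/0.829 = 655, and then Q* = 191 - 0.182·655 = 71.9.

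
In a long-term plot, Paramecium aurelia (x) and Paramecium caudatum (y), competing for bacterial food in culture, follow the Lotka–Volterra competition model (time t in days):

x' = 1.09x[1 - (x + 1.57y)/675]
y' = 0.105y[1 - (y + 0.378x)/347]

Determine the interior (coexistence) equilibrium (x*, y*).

Setting both brackets to zero gives the nullclines x + 1.57y = 675 and 0.378x + y = 347.
Substituting y = 347 - 0.378x into the first: x(1 - 1.57·0.378) = 675 - 1.57·347.
So x* = 130/0.407 = 320, and then y* = 347 - 0.378·320 = 226.

x* ≈ 320, y* ≈ 226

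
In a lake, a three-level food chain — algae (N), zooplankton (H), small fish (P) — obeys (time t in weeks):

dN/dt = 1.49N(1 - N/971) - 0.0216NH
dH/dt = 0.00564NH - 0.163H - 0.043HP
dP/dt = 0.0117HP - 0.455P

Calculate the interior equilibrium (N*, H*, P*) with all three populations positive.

From dP/dt = 0: 0.0117H* = 0.455, so H* = 38.9.
From dN/dt = 0: 1.49(1 - N*/971) = 0.0216·38.9, giving N* = 971·(1 - 0.564) = 424.
From dH/dt = 0: 0.00564·424 - 0.163 = 0.043P*, so P* = 2.23/0.043 = 51.8.

N* ≈ 424, H* ≈ 38.9, P* ≈ 51.8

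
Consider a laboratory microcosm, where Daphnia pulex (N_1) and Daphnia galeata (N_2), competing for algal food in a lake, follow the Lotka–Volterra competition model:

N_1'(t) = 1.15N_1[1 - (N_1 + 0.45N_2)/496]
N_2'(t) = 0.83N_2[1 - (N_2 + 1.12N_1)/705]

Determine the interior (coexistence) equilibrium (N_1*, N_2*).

N_1* ≈ 360, N_2* ≈ 301

Setting both brackets to zero gives the nullclines N_1 + 0.45N_2 = 496 and 1.12N_1 + N_2 = 705.
Substituting N_2 = 705 - 1.12N_1 into the first: N_1(1 - 0.45·1.12) = 496 - 0.45·705.
So N_1* = 179/0.496 = 360, and then N_2* = 705 - 1.12·360 = 301.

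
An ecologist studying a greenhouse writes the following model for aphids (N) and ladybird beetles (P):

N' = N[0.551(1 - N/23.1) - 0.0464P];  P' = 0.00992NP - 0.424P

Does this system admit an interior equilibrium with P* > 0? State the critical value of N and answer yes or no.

Threshold N = 42.7; K < 42.7, so no, the predator goes extinct.

The predator equation gives dP/dt > 0 only when N > 0.424/0.00992 = 42.7.
Without the predator, N → K = 23.1. Since 23.1 < 42.7, the predator cannot invade.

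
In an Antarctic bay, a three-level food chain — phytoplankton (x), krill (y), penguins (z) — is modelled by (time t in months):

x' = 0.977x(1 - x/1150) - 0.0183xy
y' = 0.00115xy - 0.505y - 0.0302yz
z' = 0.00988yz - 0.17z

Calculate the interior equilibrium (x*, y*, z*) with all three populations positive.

From dz/dt = 0: 0.00988y* = 0.17, so y* = 17.2.
From dx/dt = 0: 0.977(1 - x*/1150) = 0.0183·17.2, giving x* = 1150·(1 - 0.322) = 779.
From dy/dt = 0: 0.00115·779 - 0.505 = 0.0302z*, so z* = 0.391/0.0302 = 13.

x* ≈ 779, y* ≈ 17.2, z* ≈ 13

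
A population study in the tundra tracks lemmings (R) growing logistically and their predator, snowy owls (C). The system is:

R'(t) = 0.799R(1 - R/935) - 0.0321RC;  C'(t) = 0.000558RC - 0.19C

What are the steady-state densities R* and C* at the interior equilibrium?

From dC/dt = 0 with C > 0: 0.000558R* = 0.19, so R* = 341.
Substitute into dR/dt = 0: 0.799(1 - 341/935) = 0.0321C*.
The bracket is 0.636, giving C* = 0.508/0.0321 = 15.8.

R* ≈ 341, C* ≈ 15.8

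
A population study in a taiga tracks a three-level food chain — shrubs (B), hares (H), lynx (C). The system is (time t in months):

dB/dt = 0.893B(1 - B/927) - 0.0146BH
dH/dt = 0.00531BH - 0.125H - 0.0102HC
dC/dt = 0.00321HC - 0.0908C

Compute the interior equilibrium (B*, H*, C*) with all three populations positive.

B* ≈ 498, H* ≈ 28.3, C* ≈ 247

From dC/dt = 0: 0.00321H* = 0.0908, so H* = 28.3.
From dB/dt = 0: 0.893(1 - B*/927) = 0.0146·28.3, giving B* = 927·(1 - 0.462) = 498.
From dH/dt = 0: 0.00531·498 - 0.125 = 0.0102C*, so C* = 2.52/0.0102 = 247.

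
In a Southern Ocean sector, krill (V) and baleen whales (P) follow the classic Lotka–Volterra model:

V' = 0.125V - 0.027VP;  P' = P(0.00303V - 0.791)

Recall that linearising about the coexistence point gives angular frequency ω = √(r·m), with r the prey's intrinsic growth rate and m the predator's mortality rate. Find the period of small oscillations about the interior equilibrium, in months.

T ≈ 20 months

Here r = 0.125 and m = 0.791, so r·m = 0.0989.
ω = √0.0989 = 0.314 per month, hence T = 2π/ω ≈ 20 months.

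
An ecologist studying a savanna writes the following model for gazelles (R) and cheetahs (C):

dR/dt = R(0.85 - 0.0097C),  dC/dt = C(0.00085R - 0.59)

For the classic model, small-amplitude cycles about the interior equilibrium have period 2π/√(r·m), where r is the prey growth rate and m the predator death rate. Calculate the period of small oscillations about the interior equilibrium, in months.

Here r = 0.85 and m = 0.59, so r·m = 0.501.
ω = √0.501 = 0.708 per month, hence T = 2π/ω ≈ 8.87 months.

T ≈ 8.87 months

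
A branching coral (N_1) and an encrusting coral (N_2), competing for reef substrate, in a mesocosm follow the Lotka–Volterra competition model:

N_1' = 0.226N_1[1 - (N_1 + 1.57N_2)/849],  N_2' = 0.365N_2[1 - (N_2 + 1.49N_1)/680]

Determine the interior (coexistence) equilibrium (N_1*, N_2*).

N_1* ≈ 163, N_2* ≈ 437

Setting both brackets to zero gives the nullclines N_1 + 1.57N_2 = 849 and 1.49N_1 + N_2 = 680.
Substituting N_2 = 680 - 1.49N_1 into the first: N_1(1 - 1.57·1.49) = 849 - 1.57·680.
So N_1* = -219/-1.34 = 163, and then N_2* = 680 - 1.49·163 = 437.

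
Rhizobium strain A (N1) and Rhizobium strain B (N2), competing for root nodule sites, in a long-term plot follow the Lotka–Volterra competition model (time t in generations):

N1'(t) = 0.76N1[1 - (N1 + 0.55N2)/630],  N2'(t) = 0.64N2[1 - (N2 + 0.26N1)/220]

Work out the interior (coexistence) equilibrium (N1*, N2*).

N1* ≈ 594, N2* ≈ 65.6

Setting both brackets to zero gives the nullclines N1 + 0.55N2 = 630 and 0.26N1 + N2 = 220.
Substituting N2 = 220 - 0.26N1 into the first: N1(1 - 0.55·0.26) = 630 - 0.55·220.
So N1* = 509/0.857 = 594, and then N2* = 220 - 0.26·594 = 65.6.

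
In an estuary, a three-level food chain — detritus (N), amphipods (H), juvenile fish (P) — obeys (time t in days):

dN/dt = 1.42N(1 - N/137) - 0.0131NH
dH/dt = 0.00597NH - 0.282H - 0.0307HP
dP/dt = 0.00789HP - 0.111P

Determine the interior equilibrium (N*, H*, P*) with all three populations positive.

From dP/dt = 0: 0.00789H* = 0.111, so H* = 14.1.
From dN/dt = 0: 1.42(1 - N*/137) = 0.0131·14.1, giving N* = 137·(1 - 0.13) = 119.
From dH/dt = 0: 0.00597·119 - 0.282 = 0.0307P*, so P* = 0.43/0.0307 = 14.

N* ≈ 119, H* ≈ 14.1, P* ≈ 14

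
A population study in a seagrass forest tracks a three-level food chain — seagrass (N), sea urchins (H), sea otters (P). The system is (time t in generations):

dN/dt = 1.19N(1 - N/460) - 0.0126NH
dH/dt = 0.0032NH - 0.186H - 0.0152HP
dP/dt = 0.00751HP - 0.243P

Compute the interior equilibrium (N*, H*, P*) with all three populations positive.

N* ≈ 302, H* ≈ 32.4, P* ≈ 51.4

From dP/dt = 0: 0.00751H* = 0.243, so H* = 32.4.
From dN/dt = 0: 1.19(1 - N*/460) = 0.0126·32.4, giving N* = 460·(1 - 0.343) = 302.
From dH/dt = 0: 0.0032·302 - 0.186 = 0.0152P*, so P* = 0.782/0.0152 = 51.4.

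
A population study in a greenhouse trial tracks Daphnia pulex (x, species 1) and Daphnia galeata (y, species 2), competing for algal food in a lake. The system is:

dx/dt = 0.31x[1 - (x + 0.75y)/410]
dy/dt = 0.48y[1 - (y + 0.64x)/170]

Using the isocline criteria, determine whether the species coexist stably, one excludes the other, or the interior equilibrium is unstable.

species 1 excludes species 2

Compare the nullcline intercepts: K1/α12 = 410/0.75 = 547 > K2 = 170; K2/α21 = 170/0.64 = 266 < K1 = 410.
Since the inequalities point opposite ways, species 1 can invade but species 2 cannot.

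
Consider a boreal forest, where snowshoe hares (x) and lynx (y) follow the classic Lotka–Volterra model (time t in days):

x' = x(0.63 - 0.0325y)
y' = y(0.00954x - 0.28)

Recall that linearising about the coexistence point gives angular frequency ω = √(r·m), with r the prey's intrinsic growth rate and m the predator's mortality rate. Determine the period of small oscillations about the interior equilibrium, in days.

Here r = 0.63 and m = 0.28, so r·m = 0.176.
ω = √0.176 = 0.42 per day, hence T = 2π/ω ≈ 15 days.

T ≈ 15 days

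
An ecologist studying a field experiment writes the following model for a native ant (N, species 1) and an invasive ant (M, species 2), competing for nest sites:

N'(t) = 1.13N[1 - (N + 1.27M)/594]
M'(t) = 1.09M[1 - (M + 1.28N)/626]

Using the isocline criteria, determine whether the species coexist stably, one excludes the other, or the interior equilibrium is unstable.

Compare the nullcline intercepts: K1/α12 = 594/1.27 = 468 < K2 = 626; K2/α21 = 626/1.28 = 489 < K1 = 594.
Since both are reversed, neither can invade when rare; the interior point is a saddle.

unstable coexistence (outcome depends on initial conditions)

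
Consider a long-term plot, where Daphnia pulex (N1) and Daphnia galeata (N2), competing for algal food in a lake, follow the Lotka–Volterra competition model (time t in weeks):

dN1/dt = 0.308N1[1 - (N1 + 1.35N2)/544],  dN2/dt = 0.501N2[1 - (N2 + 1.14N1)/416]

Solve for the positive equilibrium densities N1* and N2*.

Setting both brackets to zero gives the nullclines N1 + 1.35N2 = 544 and 1.14N1 + N2 = 416.
Substituting N2 = 416 - 1.14N1 into the first: N1(1 - 1.35·1.14) = 544 - 1.35·416.
So N1* = -17.6/-0.539 = 32.7, and then N2* = 416 - 1.14·32.7 = 379.

N1* ≈ 32.7, N2* ≈ 379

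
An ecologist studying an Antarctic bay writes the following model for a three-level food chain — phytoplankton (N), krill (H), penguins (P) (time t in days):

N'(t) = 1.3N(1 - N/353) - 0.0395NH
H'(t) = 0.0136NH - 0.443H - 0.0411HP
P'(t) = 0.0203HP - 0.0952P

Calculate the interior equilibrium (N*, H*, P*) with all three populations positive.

N* ≈ 303, H* ≈ 4.69, P* ≈ 89.4

From dP/dt = 0: 0.0203H* = 0.0952, so H* = 4.69.
From dN/dt = 0: 1.3(1 - N*/353) = 0.0395·4.69, giving N* = 353·(1 - 0.142) = 303.
From dH/dt = 0: 0.0136·303 - 0.443 = 0.0411P*, so P* = 3.67/0.0411 = 89.4.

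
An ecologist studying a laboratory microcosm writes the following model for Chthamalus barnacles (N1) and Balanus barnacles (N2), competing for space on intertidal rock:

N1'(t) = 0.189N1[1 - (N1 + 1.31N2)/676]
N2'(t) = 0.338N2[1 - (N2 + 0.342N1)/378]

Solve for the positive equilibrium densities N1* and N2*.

N1* ≈ 328, N2* ≈ 266

Setting both brackets to zero gives the nullclines N1 + 1.31N2 = 676 and 0.342N1 + N2 = 378.
Substituting N2 = 378 - 0.342N1 into the first: N1(1 - 1.31·0.342) = 676 - 1.31·378.
So N1* = 181/0.552 = 328, and then N2* = 378 - 0.342·328 = 266.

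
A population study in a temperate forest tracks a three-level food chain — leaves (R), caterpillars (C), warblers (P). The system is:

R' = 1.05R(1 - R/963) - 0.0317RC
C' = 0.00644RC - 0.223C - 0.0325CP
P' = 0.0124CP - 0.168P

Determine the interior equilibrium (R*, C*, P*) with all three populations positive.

R* ≈ 569, C* ≈ 13.5, P* ≈ 106

From dP/dt = 0: 0.0124C* = 0.168, so C* = 13.5.
From dR/dt = 0: 1.05(1 - R*/963) = 0.0317·13.5, giving R* = 963·(1 - 0.409) = 569.
From dC/dt = 0: 0.00644·569 - 0.223 = 0.0325P*, so P* = 3.44/0.0325 = 106.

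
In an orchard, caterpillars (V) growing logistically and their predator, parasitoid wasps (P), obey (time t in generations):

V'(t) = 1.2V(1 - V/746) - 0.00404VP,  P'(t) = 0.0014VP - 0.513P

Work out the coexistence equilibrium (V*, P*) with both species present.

V* ≈ 366, P* ≈ 151

From dP/dt = 0 with P > 0: 0.0014V* = 0.513, so V* = 366.
Substitute into dV/dt = 0: 1.2(1 - 366/746) = 0.00404P*.
The bracket is 0.509, giving P* = 0.611/0.00404 = 151.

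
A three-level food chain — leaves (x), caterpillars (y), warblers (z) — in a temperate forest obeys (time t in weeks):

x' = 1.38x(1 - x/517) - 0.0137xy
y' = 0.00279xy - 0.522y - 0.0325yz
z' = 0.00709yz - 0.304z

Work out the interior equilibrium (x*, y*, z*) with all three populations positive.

x* ≈ 297, y* ≈ 42.9, z* ≈ 9.43

From dz/dt = 0: 0.00709y* = 0.304, so y* = 42.9.
From dx/dt = 0: 1.38(1 - x*/517) = 0.0137·42.9, giving x* = 517·(1 - 0.426) = 297.
From dy/dt = 0: 0.00279·297 - 0.522 = 0.0325z*, so z* = 0.306/0.0325 = 9.43.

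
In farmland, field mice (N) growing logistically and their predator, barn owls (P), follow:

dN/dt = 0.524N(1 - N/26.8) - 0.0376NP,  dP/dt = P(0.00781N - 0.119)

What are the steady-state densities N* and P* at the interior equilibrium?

N* ≈ 15.2, P* ≈ 6.01

From dP/dt = 0 with P > 0: 0.00781N* = 0.119, so N* = 15.2.
Substitute into dN/dt = 0: 0.524(1 - 15.2/26.8) = 0.0376P*.
The bracket is 0.431, giving P* = 0.226/0.0376 = 6.01.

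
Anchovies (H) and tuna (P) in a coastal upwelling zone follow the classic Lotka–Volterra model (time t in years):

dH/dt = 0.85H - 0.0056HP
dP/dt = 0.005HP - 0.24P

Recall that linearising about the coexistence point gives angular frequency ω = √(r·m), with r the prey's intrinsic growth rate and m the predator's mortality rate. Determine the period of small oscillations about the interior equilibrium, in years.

Here r = 0.85 and m = 0.24, so r·m = 0.204.
ω = √0.204 = 0.452 per year, hence T = 2π/ω ≈ 13.9 years.

T ≈ 13.9 years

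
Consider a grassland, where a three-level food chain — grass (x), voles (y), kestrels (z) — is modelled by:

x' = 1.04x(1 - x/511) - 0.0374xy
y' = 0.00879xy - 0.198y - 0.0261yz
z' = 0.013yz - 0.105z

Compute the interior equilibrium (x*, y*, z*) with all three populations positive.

x* ≈ 363, y* ≈ 8.08, z* ≈ 115

From dz/dt = 0: 0.013y* = 0.105, so y* = 8.08.
From dx/dt = 0: 1.04(1 - x*/511) = 0.0374·8.08, giving x* = 511·(1 - 0.29) = 363.
From dy/dt = 0: 0.00879·363 - 0.198 = 0.0261z*, so z* = 2.99/0.0261 = 115.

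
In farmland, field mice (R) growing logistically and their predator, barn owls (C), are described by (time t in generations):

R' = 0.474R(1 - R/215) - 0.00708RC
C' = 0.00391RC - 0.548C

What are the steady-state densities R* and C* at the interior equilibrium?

R* ≈ 140, C* ≈ 23.3

From dC/dt = 0 with C > 0: 0.00391R* = 0.548, so R* = 140.
Substitute into dR/dt = 0: 0.474(1 - 140/215) = 0.00708C*.
The bracket is 0.348, giving C* = 0.165/0.00708 = 23.3.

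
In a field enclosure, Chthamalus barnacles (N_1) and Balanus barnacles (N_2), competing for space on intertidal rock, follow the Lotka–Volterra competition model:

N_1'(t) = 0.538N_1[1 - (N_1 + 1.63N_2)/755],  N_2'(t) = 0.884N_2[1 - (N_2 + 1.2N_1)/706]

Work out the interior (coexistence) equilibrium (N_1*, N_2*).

Setting both brackets to zero gives the nullclines N_1 + 1.63N_2 = 755 and 1.2N_1 + N_2 = 706.
Substituting N_2 = 706 - 1.2N_1 into the first: N_1(1 - 1.63·1.2) = 755 - 1.63·706.
So N_1* = -396/-0.956 = 414, and then N_2* = 706 - 1.2·414 = 209.

N_1* ≈ 414, N_2* ≈ 209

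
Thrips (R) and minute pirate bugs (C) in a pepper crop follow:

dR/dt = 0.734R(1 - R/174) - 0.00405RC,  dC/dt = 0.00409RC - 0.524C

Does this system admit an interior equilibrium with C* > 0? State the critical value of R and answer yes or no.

Threshold R = 128; K > 128, so yes, the predator persists.

The predator equation gives dC/dt > 0 only when R > 0.524/0.00409 = 128.
Without the predator, R → K = 174. Since 174 > 128, the predator can invade and persist.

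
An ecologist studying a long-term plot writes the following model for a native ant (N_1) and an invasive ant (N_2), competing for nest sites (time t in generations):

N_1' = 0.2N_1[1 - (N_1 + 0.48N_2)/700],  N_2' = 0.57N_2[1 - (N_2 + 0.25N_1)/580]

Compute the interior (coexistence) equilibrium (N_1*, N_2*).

N_1* ≈ 479, N_2* ≈ 460

Setting both brackets to zero gives the nullclines N_1 + 0.48N_2 = 700 and 0.25N_1 + N_2 = 580.
Substituting N_2 = 580 - 0.25N_1 into the first: N_1(1 - 0.48·0.25) = 700 - 0.48·580.
So N_1* = 422/0.88 = 479, and then N_2* = 580 - 0.25·479 = 460.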